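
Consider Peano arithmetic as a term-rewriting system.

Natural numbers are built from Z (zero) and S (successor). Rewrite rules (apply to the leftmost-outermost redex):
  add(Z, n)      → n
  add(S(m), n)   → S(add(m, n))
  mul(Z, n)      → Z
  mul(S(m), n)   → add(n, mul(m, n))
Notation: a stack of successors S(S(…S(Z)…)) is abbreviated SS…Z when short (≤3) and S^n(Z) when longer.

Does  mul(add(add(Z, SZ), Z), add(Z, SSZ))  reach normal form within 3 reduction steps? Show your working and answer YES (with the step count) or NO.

Answer: NO — after 3 steps the term is add(add(Z, SSZ), mul(add(Z, Z), add(Z, SSZ))), not yet normal

Derivation:
  start: mul(add(add(Z, SZ), Z), add(Z, SSZ))
  [1] mul(add(SZ, Z), add(Z, SSZ))
  [2] mul(S(add(Z, Z)), add(Z, SSZ))
  [3] add(add(Z, SSZ), mul(add(Z, Z), add(Z, SSZ)))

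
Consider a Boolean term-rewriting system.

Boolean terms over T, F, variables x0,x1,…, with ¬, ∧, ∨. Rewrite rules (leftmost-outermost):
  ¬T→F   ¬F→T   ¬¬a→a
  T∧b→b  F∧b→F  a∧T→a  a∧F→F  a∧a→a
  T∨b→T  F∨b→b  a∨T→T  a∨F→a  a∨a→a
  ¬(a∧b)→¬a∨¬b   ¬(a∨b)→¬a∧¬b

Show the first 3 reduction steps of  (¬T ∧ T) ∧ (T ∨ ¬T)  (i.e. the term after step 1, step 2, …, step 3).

Answer: after 3 steps: F

Reduction:
  start: (¬T ∧ T) ∧ (T ∨ ¬T)
  →1  ¬T ∧ (T ∨ ¬T)
  →2  F ∧ (T ∨ ¬T)
  →3  F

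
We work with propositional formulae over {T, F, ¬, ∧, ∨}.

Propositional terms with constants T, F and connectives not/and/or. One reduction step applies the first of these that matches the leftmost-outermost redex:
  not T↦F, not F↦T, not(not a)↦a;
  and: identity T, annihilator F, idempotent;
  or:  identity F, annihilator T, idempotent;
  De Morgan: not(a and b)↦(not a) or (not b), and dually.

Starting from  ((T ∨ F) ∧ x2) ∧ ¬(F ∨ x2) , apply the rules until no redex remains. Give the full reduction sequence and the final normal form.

Answer: normal form = x2 ∧ ¬x2  (in 5 steps)

Working:
  start: ((T ∨ F) ∧ x2) ∧ ¬(F ∨ x2)
  step 1: (T ∧ x2) ∧ ¬(F ∨ x2)
  step 2: x2 ∧ ¬(F ∨ x2)
  step 3: x2 ∧ (¬F ∧ ¬x2)
  step 4: x2 ∧ (T ∧ ¬x2)
  step 5: x2 ∧ ¬x2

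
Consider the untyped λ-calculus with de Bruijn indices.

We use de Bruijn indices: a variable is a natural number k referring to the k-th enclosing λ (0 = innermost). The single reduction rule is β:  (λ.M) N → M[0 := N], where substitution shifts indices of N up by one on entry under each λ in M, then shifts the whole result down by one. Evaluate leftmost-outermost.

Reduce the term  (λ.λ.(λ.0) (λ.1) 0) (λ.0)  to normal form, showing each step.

Answer: normal form = λ.0  (in 3 steps)

Working:
  start: (λ.λ.(λ.0) (λ.1) 0) (λ.0)
  [1] λ.(λ.0) (λ.1) 0
  [2] λ.(λ.1) 0
  [3] λ.0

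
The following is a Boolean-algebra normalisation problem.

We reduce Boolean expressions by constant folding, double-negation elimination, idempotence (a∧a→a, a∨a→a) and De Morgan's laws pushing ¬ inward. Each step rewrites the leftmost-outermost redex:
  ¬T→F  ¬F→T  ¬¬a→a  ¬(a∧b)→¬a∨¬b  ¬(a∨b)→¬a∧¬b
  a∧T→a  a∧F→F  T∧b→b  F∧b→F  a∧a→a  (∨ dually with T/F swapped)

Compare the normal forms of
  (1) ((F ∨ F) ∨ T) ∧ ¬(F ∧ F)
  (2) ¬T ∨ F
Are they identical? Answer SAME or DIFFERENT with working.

Answer: DIFFERENT — A ⇓ T, B ⇓ F

Working:
Term A:
  start: ((F ∨ F) ∨ T) ∧ ¬(F ∧ F)
  [1] T ∧ ¬(F ∧ F)
  [2] ¬(F ∧ F)
  [3] ¬F ∨ ¬F
  [4] ¬F
  [5] T

Term B:
  start: ¬T ∨ F
  [1] ¬T
  [2] F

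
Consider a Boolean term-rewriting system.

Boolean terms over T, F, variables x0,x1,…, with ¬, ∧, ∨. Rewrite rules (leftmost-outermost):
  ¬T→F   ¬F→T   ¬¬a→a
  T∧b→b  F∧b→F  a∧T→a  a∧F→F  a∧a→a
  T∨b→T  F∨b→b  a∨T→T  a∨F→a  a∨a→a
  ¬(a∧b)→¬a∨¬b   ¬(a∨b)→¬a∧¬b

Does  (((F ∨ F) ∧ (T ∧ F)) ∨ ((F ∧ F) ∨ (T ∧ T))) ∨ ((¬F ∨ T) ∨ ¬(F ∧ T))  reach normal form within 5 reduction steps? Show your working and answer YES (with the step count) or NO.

  start: (((F ∨ F) ∧ (T ∧ F)) ∨ ((F ∧ F) ∨ (T ∧ T))) ∨ ((¬F ∨ T) ∨ ¬(F ∧ T))
  →1  ((F ∧ (T ∧ F)) ∨ ((F ∧ F) ∨ (T ∧ T))) ∨ ((¬F ∨ T) ∨ ¬(F ∧ T))
  →2  (F ∨ ((F ∧ F) ∨ (T ∧ T))) ∨ ((¬F ∨ T) ∨ ¬(F ∧ T))
  →3  ((F ∧ F) ∨ (T ∧ T)) ∨ ((¬F ∨ T) ∨ ¬(F ∧ T))
  →4  (F ∨ (T ∧ T)) ∨ ((¬F ∨ T) ∨ ¬(F ∧ T))
  →5  (T ∧ T) ∨ ((¬F ∨ T) ∨ ¬(F ∧ T))

Answer: NO — after 5 steps the term is (T ∧ T) ∨ ((¬F ∨ T) ∨ ¬(F ∧ T)), not yet normal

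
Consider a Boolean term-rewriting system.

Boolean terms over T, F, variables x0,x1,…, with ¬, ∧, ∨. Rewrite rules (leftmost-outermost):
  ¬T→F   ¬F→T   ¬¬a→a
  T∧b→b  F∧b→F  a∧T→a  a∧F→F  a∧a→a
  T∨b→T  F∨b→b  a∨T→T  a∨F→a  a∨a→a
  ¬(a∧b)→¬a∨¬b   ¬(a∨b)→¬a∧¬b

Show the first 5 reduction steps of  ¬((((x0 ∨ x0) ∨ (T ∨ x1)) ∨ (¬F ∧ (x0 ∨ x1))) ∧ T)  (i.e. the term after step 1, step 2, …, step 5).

  start: ¬((((x0 ∨ x0) ∨ (T ∨ x1)) ∨ (¬F ∧ (x0 ∨ x1))) ∧ T)
  step 1: ¬(((x0 ∨ x0) ∨ (T ∨ x1)) ∨ (¬F ∧ (x0 ∨ x1))) ∨ ¬T
  step 2: (¬((x0 ∨ x0) ∨ (T ∨ x1)) ∧ ¬(¬F ∧ (x0 ∨ x1))) ∨ ¬T
  step 3: ((¬(x0 ∨ x0) ∧ ¬(T ∨ x1)) ∧ ¬(¬F ∧ (x0 ∨ x1))) ∨ ¬T
  step 4: (((¬x0 ∧ ¬x0) ∧ ¬(T ∨ x1)) ∧ ¬(¬F ∧ (x0 ∨ x1))) ∨ ¬T
  step 5: ((¬x0 ∧ ¬(T ∨ x1)) ∧ ¬(¬F ∧ (x0 ∨ x1))) ∨ ¬T

Answer: after 5 steps: ((¬x0 ∧ ¬(T ∨ x1)) ∧ ¬(¬F ∧ (x0 ∨ x1))) ∨ ¬T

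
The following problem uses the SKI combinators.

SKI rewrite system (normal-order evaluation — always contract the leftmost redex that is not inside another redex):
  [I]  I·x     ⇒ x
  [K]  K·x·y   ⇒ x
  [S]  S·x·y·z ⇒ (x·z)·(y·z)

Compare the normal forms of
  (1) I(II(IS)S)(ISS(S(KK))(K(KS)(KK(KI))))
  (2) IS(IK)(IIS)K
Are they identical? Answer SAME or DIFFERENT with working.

Term A:
  start: I(II(IS)S)(ISS(S(KK))(K(KS)(KK(KI))))
  →1  II(IS)S(ISS(S(KK))(K(KS)(KK(KI))))
  →2  I(IS)S(ISS(S(KK))(K(KS)(KK(KI))))
  →3  ISS(ISS(S(KK))(K(KS)(KK(KI))))
  →4  SS(ISS(S(KK))(K(KS)(KK(KI))))
  →5  SS(SS(S(KK))(K(KS)(KK(KI))))
  →6  SS(S(K(KS)(KK(KI)))(S(KK)(K(KS)(KK(KI)))))
  →7  SS(S(KS)(S(KK)(K(KS)(KK(KI)))))
  →8  SS(S(KS)(S(KK)(KS)))

Term B:
  start: IS(IK)(IIS)K
  →1  S(IK)(IIS)K
  →2  IKK(IISK)
  →3  KK(IISK)
  →4  K

Answer: DIFFERENT — A ⇓ SS(S(KS)(S(KK)(KS))), B ⇓ K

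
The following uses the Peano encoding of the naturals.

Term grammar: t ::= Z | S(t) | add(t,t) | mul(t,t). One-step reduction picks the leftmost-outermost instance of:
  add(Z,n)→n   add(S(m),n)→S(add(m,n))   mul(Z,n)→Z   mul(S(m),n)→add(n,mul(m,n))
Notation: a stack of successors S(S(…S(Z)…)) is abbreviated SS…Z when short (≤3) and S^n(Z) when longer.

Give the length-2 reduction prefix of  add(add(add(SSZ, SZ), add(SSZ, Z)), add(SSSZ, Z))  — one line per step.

  start: add(add(add(SSZ, SZ), add(SSZ, Z)), add(SSSZ, Z))
  [1] add(add(S(add(SZ, SZ)), add(SSZ, Z)), add(SSSZ, Z))
  [2] add(S(add(add(SZ, SZ), add(SSZ, Z))), add(SSSZ, Z))

Answer: after 2 steps: add(S(add(add(SZ, SZ), add(SSZ, Z))), add(SSSZ, Z))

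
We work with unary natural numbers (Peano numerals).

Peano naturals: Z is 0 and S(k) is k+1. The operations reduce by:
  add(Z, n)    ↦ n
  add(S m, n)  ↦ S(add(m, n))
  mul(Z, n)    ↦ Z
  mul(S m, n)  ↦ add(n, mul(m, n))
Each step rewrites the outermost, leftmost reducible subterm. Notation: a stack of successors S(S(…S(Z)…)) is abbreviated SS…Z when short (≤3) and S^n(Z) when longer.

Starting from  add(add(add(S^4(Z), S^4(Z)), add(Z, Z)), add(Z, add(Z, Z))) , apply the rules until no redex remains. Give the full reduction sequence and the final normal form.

Answer: normal form = S^8(Z)  (in 26 steps)

Derivation:
  start: add(add(add(S^4(Z), S^4(Z)), add(Z, Z)), add(Z, add(Z, Z)))
  →1  add(add(S(add(SSSZ, S^4(Z))), add(Z, Z)), add(Z, add(Z, Z)))
  →2  add(S(add(add(SSSZ, S^4(Z)), add(Z, Z))), add(Z, add(Z, Z)))
  →3  S(add(add(add(SSSZ, S^4(Z)), add(Z, Z)), add(Z, add(Z, Z))))
  →4  S(add(add(S(add(SSZ, S^4(Z))), add(Z, Z)), add(Z, add(Z, Z))))
  →5  S(add(S(add(add(SSZ, S^4(Z)), add(Z, Z))), add(Z, add(Z, Z))))
  →6  S(S(add(add(add(SSZ, S^4(Z)), add(Z, Z)), add(Z, add(Z, Z)))))
  →7  S(S(add(add(S(add(SZ, S^4(Z))), add(Z, Z)), add(Z, add(Z, Z)))))
  →8  S(S(add(S(add(add(SZ, S^4(Z)), add(Z, Z))), add(Z, add(Z, Z)))))
  →9  S(S(S(add(add(add(SZ, S^4(Z)), add(Z, Z)), add(Z, add(Z, Z))))))
  →10  S(S(S(add(add(S(add(Z, S^4(Z))), add(Z, Z)), add(Z, add(Z, Z))))))
  →11  S(S(S(add(S(add(add(Z, S^4(Z)), add(Z, Z))), add(Z, add(Z, Z))))))
  →12  S(S(S(S(add(add(add(Z, S^4(Z)), add(Z, Z)), add(Z, add(Z, Z)))))))
  →13  S(S(S(S(add(add(S^4(Z), add(Z, Z)), add(Z, add(Z, Z)))))))
  →14  S(S(S(S(add(S(add(SSSZ, add(Z, Z))), add(Z, add(Z, Z)))))))
  →15  S(S(S(S(S(add(add(SSSZ, add(Z, Z)), add(Z, add(Z, Z))))))))
  →16  S(S(S(S(S(add(S(add(SSZ, add(Z, Z))), add(Z, add(Z, Z))))))))
  →17  S(S(S(S(S(S(add(add(SSZ, add(Z, Z)), add(Z, add(Z, Z)))))))))
  →18  S(S(S(S(S(S(add(S(add(SZ, add(Z, Z))), add(Z, add(Z, Z)))))))))
  →19  S(S(S(S(S(S(S(add(add(SZ, add(Z, Z)), add(Z, add(Z, Z))))))))))
  →20  S(S(S(S(S(S(S(add(S(add(Z, add(Z, Z))), add(Z, add(Z, Z))))))))))
  →21  S(S(S(S(S(S(S(S(add(add(Z, add(Z, Z)), add(Z, add(Z, Z)))))))))))
  →22  S(S(S(S(S(S(S(S(add(add(Z, Z), add(Z, add(Z, Z)))))))))))
  →23  S(S(S(S(S(S(S(S(add(Z, add(Z, add(Z, Z)))))))))))
  →24  S(S(S(S(S(S(S(S(add(Z, add(Z, Z))))))))))
  →25  S(S(S(S(S(S(S(S(add(Z, Z)))))))))
  →26  S^8(Z)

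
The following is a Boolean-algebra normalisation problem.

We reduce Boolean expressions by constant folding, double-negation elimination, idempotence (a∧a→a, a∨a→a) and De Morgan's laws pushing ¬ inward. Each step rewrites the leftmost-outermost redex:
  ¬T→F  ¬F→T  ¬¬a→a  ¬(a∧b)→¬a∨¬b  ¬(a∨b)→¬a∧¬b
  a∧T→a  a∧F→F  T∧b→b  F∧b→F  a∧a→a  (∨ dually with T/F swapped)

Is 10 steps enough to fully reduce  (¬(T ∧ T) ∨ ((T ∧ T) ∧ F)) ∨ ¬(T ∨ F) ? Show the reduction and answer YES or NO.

Answer: YES — reaches normal form F in 9 ≤ 10 steps

Working:
  start: (¬(T ∧ T) ∨ ((T ∧ T) ∧ F)) ∨ ¬(T ∨ F)
  [1] ((¬T ∨ ¬T) ∨ ((T ∧ T) ∧ F)) ∨ ¬(T ∨ F)
  [2] (¬T ∨ ((T ∧ T) ∧ F)) ∨ ¬(T ∨ F)
  [3] (F ∨ ((T ∧ T) ∧ F)) ∨ ¬(T ∨ F)
  [4] ((T ∧ T) ∧ F) ∨ ¬(T ∨ F)
  [5] F ∨ ¬(T ∨ F)
  [6] ¬(T ∨ F)
  [7] ¬T ∧ ¬F
  [8] F ∧ ¬F
  [9] F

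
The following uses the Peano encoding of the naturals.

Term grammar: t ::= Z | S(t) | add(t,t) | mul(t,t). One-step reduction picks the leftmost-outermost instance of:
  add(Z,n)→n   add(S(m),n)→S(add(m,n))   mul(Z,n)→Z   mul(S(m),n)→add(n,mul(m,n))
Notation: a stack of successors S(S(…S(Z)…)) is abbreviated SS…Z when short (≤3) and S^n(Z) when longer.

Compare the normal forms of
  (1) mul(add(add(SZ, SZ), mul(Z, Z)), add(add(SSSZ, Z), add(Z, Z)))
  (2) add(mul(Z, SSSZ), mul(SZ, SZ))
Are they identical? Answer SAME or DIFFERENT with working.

Answer: DIFFERENT — A ⇓ S^6(Z), B ⇓ SZ

Working:
Term A:
  start: mul(add(add(SZ, SZ), mul(Z, Z)), add(add(SSSZ, Z), add(Z, Z)))
  →1  mul(add(S(add(Z, SZ)), mul(Z, Z)), add(add(SSSZ, Z), add(Z, Z)))
  →2  mul(S(add(add(Z, SZ), mul(Z, Z))), add(add(SSSZ, Z), add(Z, Z)))
  →3  add(add(add(SSSZ, Z), add(Z, Z)), mul(add(add(Z, SZ), mul(Z, Z)), add(add(SSSZ, Z), add(Z, Z))))
  →4  add(add(S(add(SSZ, Z)), add(Z, Z)), mul(add(add(Z, SZ), mul(Z, Z)), add(add(SSSZ, Z), add(Z, Z))))
  →5  add(S(add(add(SSZ, Z), add(Z, Z))), mul(add(add(Z, SZ), mul(Z, Z)), add(add(SSSZ, Z), add(Z, Z))))
  →6  S(add(add(add(SSZ, Z), add(Z, Z)), mul(add(add(Z, SZ), mul(Z, Z)), add(add(SSSZ, Z), add(Z, Z)))))
  →7  S(add(add(S(add(SZ, Z)), add(Z, Z)), mul(add(add(Z, SZ), mul(Z, Z)), add(add(SSSZ, Z), add(Z, Z)))))
  →8  S(add(S(add(add(SZ, Z), add(Z, Z))), mul(add(add(Z, SZ), mul(Z, Z)), add(add(SSSZ, Z), add(Z, Z)))))
  →9  S(S(add(add(add(SZ, Z), add(Z, Z)), mul(add(add(Z, SZ), mul(Z, Z)), add(add(SSSZ, Z), add(Z, Z))))))
  →10  S(S(add(add(S(add(Z, Z)), add(Z, Z)), mul(add(add(Z, SZ), mul(Z, Z)), add(add(SSSZ, Z), add(Z, Z))))))
  →11  S(S(add(S(add(add(Z, Z), add(Z, Z))), mul(add(add(Z, SZ), mul(Z, Z)), add(add(SSSZ, Z), add(Z, Z))))))
  →12  S(S(S(add(add(add(Z, Z), add(Z, Z)), mul(add(add(Z, SZ), mul(Z, Z)), add(add(SSSZ, Z), add(Z, Z)))))))
  →13  S(S(S(add(add(Z, add(Z, Z)), mul(add(add(Z, SZ), mul(Z, Z)), add(add(SSSZ, Z), add(Z, Z)))))))
  →14  S(S(S(add(add(Z, Z), mul(add(add(Z, SZ), mul(Z, Z)), add(add(SSSZ, Z), add(Z, Z)))))))
  →15  S(S(S(add(Z, mul(add(add(Z, SZ), mul(Z, Z)), add(add(SSSZ, Z), add(Z, Z)))))))
  →16  S(S(S(mul(add(add(Z, SZ), mul(Z, Z)), add(add(SSSZ, Z), add(Z, Z))))))
  →17  S(S(S(mul(add(SZ, mul(Z, Z)), add(add(SSSZ, Z), add(Z, Z))))))
  →18  S(S(S(mul(S(add(Z, mul(Z, Z))), add(add(SSSZ, Z), add(Z, Z))))))
  →19  S(S(S(add(add(add(SSSZ, Z), add(Z, Z)), mul(add(Z, mul(Z, Z)), add(add(SSSZ, Z), add(Z, Z)))))))
  →20  S(S(S(add(add(S(add(SSZ, Z)), add(Z, Z)), mul(add(Z, mul(Z, Z)), add(add(SSSZ, Z), add(Z, Z)))))))
  →21  S(S(S(add(S(add(add(SSZ, Z), add(Z, Z))), mul(add(Z, mul(Z, Z)), add(add(SSSZ, Z), add(Z, Z)))))))
  →22  S(S(S(S(add(add(add(SSZ, Z), add(Z, Z)), mul(add(Z, mul(Z, Z)), add(add(SSSZ, Z), add(Z, Z))))))))
  →23  S(S(S(S(add(add(S(add(SZ, Z)), add(Z, Z)), mul(add(Z, mul(Z, Z)), add(add(SSSZ, Z), add(Z, Z))))))))
  →24  S(S(S(S(add(S(add(add(SZ, Z), add(Z, Z))), mul(add(Z, mul(Z, Z)), add(add(SSSZ, Z), add(Z, Z))))))))
  →25  S(S(S(S(S(add(add(add(SZ, Z), add(Z, Z)), mul(add(Z, mul(Z, Z)), add(add(SSSZ, Z), add(Z, Z)))))))))
  →26  S(S(S(S(S(add(add(S(add(Z, Z)), add(Z, Z)), mul(add(Z, mul(Z, Z)), add(add(SSSZ, Z), add(Z, Z)))))))))
  →27  S(S(S(S(S(add(S(add(add(Z, Z), add(Z, Z))), mul(add(Z, mul(Z, Z)), add(add(SSSZ, Z), add(Z, Z)))))))))
  →28  S(S(S(S(S(S(add(add(add(Z, Z), add(Z, Z)), mul(add(Z, mul(Z, Z)), add(add(SSSZ, Z), add(Z, Z))))))))))
  →29  S(S(S(S(S(S(add(add(Z, add(Z, Z)), mul(add(Z, mul(Z, Z)), add(add(SSSZ, Z), add(Z, Z))))))))))
  →30  S(S(S(S(S(S(add(add(Z, Z), mul(add(Z, mul(Z, Z)), add(add(SSSZ, Z), add(Z, Z))))))))))
  →31  S(S(S(S(S(S(add(Z, mul(add(Z, mul(Z, Z)), add(add(SSSZ, Z), add(Z, Z))))))))))
  →32  S(S(S(S(S(S(mul(add(Z, mul(Z, Z)), add(add(SSSZ, Z), add(Z, Z)))))))))
  →33  S(S(S(S(S(S(mul(mul(Z, Z), add(add(SSSZ, Z), add(Z, Z)))))))))
  →34  S(S(S(S(S(S(mul(Z, add(add(SSSZ, Z), add(Z, Z)))))))))
  →35  S^6(Z)

Term B:
  start: add(mul(Z, SSSZ), mul(SZ, SZ))
  →1  add(Z, mul(SZ, SZ))
  →2  mul(SZ, SZ)
  →3  add(SZ, mul(Z, SZ))
  →4  S(add(Z, mul(Z, SZ)))
  →5  S(mul(Z, SZ))
  →6  SZ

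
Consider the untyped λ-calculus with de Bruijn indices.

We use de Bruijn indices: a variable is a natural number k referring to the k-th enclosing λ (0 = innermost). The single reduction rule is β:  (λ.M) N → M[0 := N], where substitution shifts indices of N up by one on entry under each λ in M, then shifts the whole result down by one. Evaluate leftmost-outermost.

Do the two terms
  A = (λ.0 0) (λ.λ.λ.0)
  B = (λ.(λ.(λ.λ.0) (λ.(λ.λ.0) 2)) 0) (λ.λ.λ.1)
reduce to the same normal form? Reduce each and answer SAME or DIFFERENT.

Term A:
  start: (λ.0 0) (λ.λ.λ.0)
  [1] (λ.λ.λ.0) (λ.λ.λ.0)
  [2] λ.λ.0

Term B:
  start: (λ.(λ.(λ.λ.0) (λ.(λ.λ.0) 2)) 0) (λ.λ.λ.1)
  [1] (λ.(λ.λ.0) (λ.(λ.λ.0) (λ.λ.λ.1))) (λ.λ.λ.1)
  [2] (λ.λ.0) (λ.(λ.λ.0) (λ.λ.λ.1))
  [3] λ.0

Answer: DIFFERENT — A ⇓ λ.λ.0, B ⇓ λ.0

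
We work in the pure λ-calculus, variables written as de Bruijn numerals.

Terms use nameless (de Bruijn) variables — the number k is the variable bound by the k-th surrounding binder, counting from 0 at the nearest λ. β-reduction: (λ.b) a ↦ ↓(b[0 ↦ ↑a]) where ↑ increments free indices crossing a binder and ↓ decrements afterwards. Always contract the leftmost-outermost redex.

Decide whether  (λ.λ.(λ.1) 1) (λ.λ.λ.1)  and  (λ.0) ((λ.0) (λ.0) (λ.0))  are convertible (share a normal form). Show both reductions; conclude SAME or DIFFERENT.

Answer: SAME — A ⇓ λ.0, B ⇓ λ.0

Reduction:
Term A:
  start: (λ.λ.(λ.1) 1) (λ.λ.λ.1)
  [1] λ.(λ.1) (λ.λ.λ.1)
  [2] λ.0

Term B:
  start: (λ.0) ((λ.0) (λ.0) (λ.0))
  [1] (λ.0) (λ.0) (λ.0)
  [2] (λ.0) (λ.0)
  [3] λ.0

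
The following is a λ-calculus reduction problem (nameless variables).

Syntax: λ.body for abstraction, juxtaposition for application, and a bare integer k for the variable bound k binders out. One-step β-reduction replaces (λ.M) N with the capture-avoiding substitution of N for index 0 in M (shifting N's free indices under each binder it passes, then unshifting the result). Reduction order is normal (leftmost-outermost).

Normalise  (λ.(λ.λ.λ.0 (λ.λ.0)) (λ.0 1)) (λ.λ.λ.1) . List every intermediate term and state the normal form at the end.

Answer: normal form = λ.λ.0 (λ.λ.0)  (in 2 steps)

Working:
  start: (λ.(λ.λ.λ.0 (λ.λ.0)) (λ.0 1)) (λ.λ.λ.1)
  [1] (λ.λ.λ.0 (λ.λ.0)) (λ.0 (λ.λ.λ.1))
  [2] λ.λ.0 (λ.λ.0)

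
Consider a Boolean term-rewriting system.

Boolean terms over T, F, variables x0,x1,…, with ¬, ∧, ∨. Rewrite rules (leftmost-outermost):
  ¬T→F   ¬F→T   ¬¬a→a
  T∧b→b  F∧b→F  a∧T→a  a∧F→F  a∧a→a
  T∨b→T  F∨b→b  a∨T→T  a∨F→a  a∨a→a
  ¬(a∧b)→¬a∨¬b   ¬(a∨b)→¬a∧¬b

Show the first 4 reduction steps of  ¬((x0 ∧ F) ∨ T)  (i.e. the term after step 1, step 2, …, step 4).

  start: ¬((x0 ∧ F) ∨ T)
  step 1: ¬(x0 ∧ F) ∧ ¬T
  step 2: (¬x0 ∨ ¬F) ∧ ¬T
  step 3: (¬x0 ∨ T) ∧ ¬T
  step 4: T ∧ ¬T

Answer: after 4 steps: T ∧ ¬T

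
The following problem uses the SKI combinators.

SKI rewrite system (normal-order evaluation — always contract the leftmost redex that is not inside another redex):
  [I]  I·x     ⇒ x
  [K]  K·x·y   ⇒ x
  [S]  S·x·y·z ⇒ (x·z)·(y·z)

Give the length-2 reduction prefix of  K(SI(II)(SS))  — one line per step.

Answer: after 2 steps: K(SS(II(SS)))

Derivation:
  start: K(SI(II)(SS))
  [1] K(I(SS)(II(SS)))
  [2] K(SS(II(SS)))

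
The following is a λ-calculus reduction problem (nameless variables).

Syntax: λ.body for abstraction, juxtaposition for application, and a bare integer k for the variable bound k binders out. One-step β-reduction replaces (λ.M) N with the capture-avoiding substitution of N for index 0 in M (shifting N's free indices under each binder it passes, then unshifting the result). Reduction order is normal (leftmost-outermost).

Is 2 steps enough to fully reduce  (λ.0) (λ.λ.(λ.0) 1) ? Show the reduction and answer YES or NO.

  start: (λ.0) (λ.λ.(λ.0) 1)
  [1] λ.λ.(λ.0) 1
  [2] λ.λ.1

Answer: YES — reaches normal form λ.λ.1 in 2 ≤ 2 steps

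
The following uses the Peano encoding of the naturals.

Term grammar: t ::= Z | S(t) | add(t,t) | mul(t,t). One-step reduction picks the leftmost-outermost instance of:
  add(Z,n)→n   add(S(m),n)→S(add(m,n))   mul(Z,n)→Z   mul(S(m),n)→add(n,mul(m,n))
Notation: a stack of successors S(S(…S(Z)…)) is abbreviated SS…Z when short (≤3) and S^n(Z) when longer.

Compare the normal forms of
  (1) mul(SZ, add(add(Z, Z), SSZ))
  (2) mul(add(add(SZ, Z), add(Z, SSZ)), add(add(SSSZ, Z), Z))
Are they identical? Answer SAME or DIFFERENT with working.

Answer: DIFFERENT — A ⇓ SSZ, B ⇓ S^9(Z)

Derivation:
Term A:
  start: mul(SZ, add(add(Z, Z), SSZ))
  →1  add(add(add(Z, Z), SSZ), mul(Z, add(add(Z, Z), SSZ)))
  →2  add(add(Z, SSZ), mul(Z, add(add(Z, Z), SSZ)))
  →3  add(SSZ, mul(Z, add(add(Z, Z), SSZ)))
  →4  S(add(SZ, mul(Z, add(add(Z, Z), SSZ))))
  →5  S(S(add(Z, mul(Z, add(add(Z, Z), SSZ)))))
  →6  S(S(mul(Z, add(add(Z, Z), SSZ))))
  →7  SSZ

Term B:
  start: mul(add(add(SZ, Z), add(Z, SSZ)), add(add(SSSZ, Z), Z))
  →1  mul(add(S(add(Z, Z)), add(Z, SSZ)), add(add(SSSZ, Z), Z))
  →2  mul(S(add(add(Z, Z), add(Z, SSZ))), add(add(SSSZ, Z), Z))
  →3  add(add(add(SSSZ, Z), Z), mul(add(add(Z, Z), add(Z, SSZ)), add(add(SSSZ, Z), Z)))
  →4  add(add(S(add(SSZ, Z)), Z), mul(add(add(Z, Z), add(Z, SSZ)), add(add(SSSZ, Z), Z)))
  →5  add(S(add(add(SSZ, Z), Z)), mul(add(add(Z, Z), add(Z, SSZ)), add(add(SSSZ, Z), Z)))
  →6  S(add(add(add(SSZ, Z), Z), mul(add(add(Z, Z), add(Z, SSZ)), add(add(SSSZ, Z), Z))))
  →7  S(add(add(S(add(SZ, Z)), Z), mul(add(add(Z, Z), add(Z, SSZ)), add(add(SSSZ, Z), Z))))
  →8  S(add(S(add(add(SZ, Z), Z)), mul(add(add(Z, Z), add(Z, SSZ)), add(add(SSSZ, Z), Z))))
  →9  S(S(add(add(add(SZ, Z), Z), mul(add(add(Z, Z), add(Z, SSZ)), add(add(SSSZ, Z), Z)))))
  →10  S(S(add(add(S(add(Z, Z)), Z), mul(add(add(Z, Z), add(Z, SSZ)), add(add(SSSZ, Z), Z)))))
  →11  S(S(add(S(add(add(Z, Z), Z)), mul(add(add(Z, Z), add(Z, SSZ)), add(add(SSSZ, Z), Z)))))
  →12  S(S(S(add(add(add(Z, Z), Z), mul(add(add(Z, Z), add(Z, SSZ)), add(add(SSSZ, Z), Z))))))
  →13  S(S(S(add(add(Z, Z), mul(add(add(Z, Z), add(Z, SSZ)), add(add(SSSZ, Z), Z))))))
  →14  S(S(S(add(Z, mul(add(add(Z, Z), add(Z, SSZ)), add(add(SSSZ, Z), Z))))))
  →15  S(S(S(mul(add(add(Z, Z), add(Z, SSZ)), add(add(SSSZ, Z), Z)))))
  →16  S(S(S(mul(add(Z, add(Z, SSZ)), add(add(SSSZ, Z), Z)))))
  →17  S(S(S(mul(add(Z, SSZ), add(add(SSSZ, Z), Z)))))
  →18  S(S(S(mul(SSZ, add(add(SSSZ, Z), Z)))))
  →19  S(S(S(add(add(add(SSSZ, Z), Z), mul(SZ, add(add(SSSZ, Z), Z))))))
  →20  S(S(S(add(add(S(add(SSZ, Z)), Z), mul(SZ, add(add(SSSZ, Z), Z))))))
  →21  S(S(S(add(S(add(add(SSZ, Z), Z)), mul(SZ, add(add(SSSZ, Z), Z))))))
  →22  S(S(S(S(add(add(add(SSZ, Z), Z), mul(SZ, add(add(SSSZ, Z), Z)))))))
  →23  S(S(S(S(add(add(S(add(SZ, Z)), Z), mul(SZ, add(add(SSSZ, Z), Z)))))))
  →24  S(S(S(S(add(S(add(add(SZ, Z), Z)), mul(SZ, add(add(SSSZ, Z), Z)))))))
  →25  S(S(S(S(S(add(add(add(SZ, Z), Z), mul(SZ, add(add(SSSZ, Z), Z))))))))
  →26  S(S(S(S(S(add(add(S(add(Z, Z)), Z), mul(SZ, add(add(SSSZ, Z), Z))))))))
  →27  S(S(S(S(S(add(S(add(add(Z, Z), Z)), mul(SZ, add(add(SSSZ, Z), Z))))))))
  →28  S(S(S(S(S(S(add(add(add(Z, Z), Z), mul(SZ, add(add(SSSZ, Z), Z)))))))))
  →29  S(S(S(S(S(S(add(add(Z, Z), mul(SZ, add(add(SSSZ, Z), Z)))))))))
  →30  S(S(S(S(S(S(add(Z, mul(SZ, add(add(SSSZ, Z), Z)))))))))
  →31  S(S(S(S(S(S(mul(SZ, add(add(SSSZ, Z), Z))))))))
  →32  S(S(S(S(S(S(add(add(add(SSSZ, Z), Z), mul(Z, add(add(SSSZ, Z), Z)))))))))
  →33  S(S(S(S(S(S(add(add(S(add(SSZ, Z)), Z), mul(Z, add(add(SSSZ, Z), Z)))))))))
  →34  S(S(S(S(S(S(add(S(add(add(SSZ, Z), Z)), mul(Z, add(add(SSSZ, Z), Z)))))))))
  →35  S(S(S(S(S(S(S(add(add(add(SSZ, Z), Z), mul(Z, add(add(SSSZ, Z), Z))))))))))
  →36  S(S(S(S(S(S(S(add(add(S(add(SZ, Z)), Z), mul(Z, add(add(SSSZ, Z), Z))))))))))
  →37  S(S(S(S(S(S(S(add(S(add(add(SZ, Z), Z)), mul(Z, add(add(SSSZ, Z), Z))))))))))
  →38  S(S(S(S(S(S(S(S(add(add(add(SZ, Z), Z), mul(Z, add(add(SSSZ, Z), Z)))))))))))
  →39  S(S(S(S(S(S(S(S(add(add(S(add(Z, Z)), Z), mul(Z, add(add(SSSZ, Z), Z)))))))))))
  →40  S(S(S(S(S(S(S(S(add(S(add(add(Z, Z), Z)), mul(Z, add(add(SSSZ, Z), Z)))))))))))
  →41  S(S(S(S(S(S(S(S(S(add(add(add(Z, Z), Z), mul(Z, add(add(SSSZ, Z), Z))))))))))))
  →42  S(S(S(S(S(S(S(S(S(add(add(Z, Z), mul(Z, add(add(SSSZ, Z), Z))))))))))))
  →43  S(S(S(S(S(S(S(S(S(add(Z, mul(Z, add(add(SSSZ, Z), Z))))))))))))
  →44  S(S(S(S(S(S(S(S(S(mul(Z, add(add(SSSZ, Z), Z)))))))))))
  →45  S^9(Z)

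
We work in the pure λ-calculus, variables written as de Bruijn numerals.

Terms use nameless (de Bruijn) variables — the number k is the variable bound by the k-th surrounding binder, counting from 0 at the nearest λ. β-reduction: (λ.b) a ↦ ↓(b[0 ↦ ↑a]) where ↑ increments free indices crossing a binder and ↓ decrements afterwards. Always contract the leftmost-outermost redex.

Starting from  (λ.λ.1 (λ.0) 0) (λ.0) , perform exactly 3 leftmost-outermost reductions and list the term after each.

  start: (λ.λ.1 (λ.0) 0) (λ.0)
  step 1: λ.(λ.0) (λ.0) 0
  step 2: λ.(λ.0) 0
  step 3: λ.0

Answer: after 3 steps: λ.0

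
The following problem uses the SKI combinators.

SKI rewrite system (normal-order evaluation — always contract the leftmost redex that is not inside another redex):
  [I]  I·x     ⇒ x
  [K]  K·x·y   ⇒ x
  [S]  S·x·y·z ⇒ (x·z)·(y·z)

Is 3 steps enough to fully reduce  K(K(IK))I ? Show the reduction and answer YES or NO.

  start: K(K(IK))I
  step 1: K(IK)
  step 2: KK

Answer: YES — reaches normal form KK in 2 ≤ 3 steps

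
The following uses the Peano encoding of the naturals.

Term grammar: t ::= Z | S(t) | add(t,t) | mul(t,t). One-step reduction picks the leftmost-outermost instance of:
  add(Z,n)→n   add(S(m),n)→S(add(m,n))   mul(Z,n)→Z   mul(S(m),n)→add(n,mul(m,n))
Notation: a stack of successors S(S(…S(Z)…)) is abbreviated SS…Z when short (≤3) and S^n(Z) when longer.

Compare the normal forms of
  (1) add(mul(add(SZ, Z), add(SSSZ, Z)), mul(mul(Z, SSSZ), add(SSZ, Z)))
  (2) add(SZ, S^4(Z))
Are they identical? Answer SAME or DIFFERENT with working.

Answer: DIFFERENT — A ⇓ SSSZ, B ⇓ S^5(Z)

Reduction:
Term A:
  start: add(mul(add(SZ, Z), add(SSSZ, Z)), mul(mul(Z, SSSZ), add(SSZ, Z)))
  step 1: add(mul(S(add(Z, Z)), add(SSSZ, Z)), mul(mul(Z, SSSZ), add(SSZ, Z)))
  step 2: add(add(add(SSSZ, Z), mul(add(Z, Z), add(SSSZ, Z))), mul(mul(Z, SSSZ), add(SSZ, Z)))
  step 3: add(add(S(add(SSZ, Z)), mul(add(Z, Z), add(SSSZ, Z))), mul(mul(Z, SSSZ), add(SSZ, Z)))
  step 4: add(S(add(add(SSZ, Z), mul(add(Z, Z), add(SSSZ, Z)))), mul(mul(Z, SSSZ), add(SSZ, Z)))
  step 5: S(add(add(add(SSZ, Z), mul(add(Z, Z), add(SSSZ, Z))), mul(mul(Z, SSSZ), add(SSZ, Z))))
  step 6: S(add(add(S(add(SZ, Z)), mul(add(Z, Z), add(SSSZ, Z))), mul(mul(Z, SSSZ), add(SSZ, Z))))
  step 7: S(add(S(add(add(SZ, Z), mul(add(Z, Z), add(SSSZ, Z)))), mul(mul(Z, SSSZ), add(SSZ, Z))))
  step 8: S(S(add(add(add(SZ, Z), mul(add(Z, Z), add(SSSZ, Z))), mul(mul(Z, SSSZ), add(SSZ, Z)))))
  step 9: S(S(add(add(S(add(Z, Z)), mul(add(Z, Z), add(SSSZ, Z))), mul(mul(Z, SSSZ), add(SSZ, Z)))))
  step 10: S(S(add(S(add(add(Z, Z), mul(add(Z, Z), add(SSSZ, Z)))), mul(mul(Z, SSSZ), add(SSZ, Z)))))
  step 11: S(S(S(add(add(add(Z, Z), mul(add(Z, Z), add(SSSZ, Z))), mul(mul(Z, SSSZ), add(SSZ, Z))))))
  step 12: S(S(S(add(add(Z, mul(add(Z, Z), add(SSSZ, Z))), mul(mul(Z, SSSZ), add(SSZ, Z))))))
  step 13: S(S(S(add(mul(add(Z, Z), add(SSSZ, Z)), mul(mul(Z, SSSZ), add(SSZ, Z))))))
  step 14: S(S(S(add(mul(Z, add(SSSZ, Z)), mul(mul(Z, SSSZ), add(SSZ, Z))))))
  step 15: S(S(S(add(Z, mul(mul(Z, SSSZ), add(SSZ, Z))))))
  step 16: S(S(S(mul(mul(Z, SSSZ), add(SSZ, Z)))))
  step 17: S(S(S(mul(Z, add(SSZ, Z)))))
  step 18: SSSZ

Term B:
  start: add(SZ, S^4(Z))
  step 1: S(add(Z, S^4(Z)))
  step 2: S^5(Z)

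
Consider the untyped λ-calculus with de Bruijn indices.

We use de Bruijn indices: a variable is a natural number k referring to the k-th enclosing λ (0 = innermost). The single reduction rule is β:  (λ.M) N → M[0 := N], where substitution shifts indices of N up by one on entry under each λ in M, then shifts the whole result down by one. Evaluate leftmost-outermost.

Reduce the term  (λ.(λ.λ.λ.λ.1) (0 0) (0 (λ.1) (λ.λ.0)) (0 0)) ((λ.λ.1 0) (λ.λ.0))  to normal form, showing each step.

Answer: normal form = λ.λ.0  (in 7 steps)

Working:
  start: (λ.(λ.λ.λ.λ.1) (0 0) (0 (λ.1) (λ.λ.0)) (0 0)) ((λ.λ.1 0) (λ.λ.0))
  →1  (λ.λ.λ.λ.1) ((λ.λ.1 0) (λ.λ.0) ((λ.λ.1 0) (λ.λ.0))) ((λ.λ.1 0) (λ.λ.0) (λ.(λ.λ.1 0) (λ.λ.0)) (λ.λ.0)) ((λ.λ.1 0) (λ.λ.0) ((λ.λ.1 0) (λ.λ.0)))
  →2  (λ.λ.λ.1) ((λ.λ.1 0) (λ.λ.0) (λ.(λ.λ.1 0) (λ.λ.0)) (λ.λ.0)) ((λ.λ.1 0) (λ.λ.0) ((λ.λ.1 0) (λ.λ.0)))
  →3  (λ.λ.1) ((λ.λ.1 0) (λ.λ.0) ((λ.λ.1 0) (λ.λ.0)))
  →4  λ.(λ.λ.1 0) (λ.λ.0) ((λ.λ.1 0) (λ.λ.0))
  →5  λ.(λ.(λ.λ.0) 0) ((λ.λ.1 0) (λ.λ.0))
  →6  λ.(λ.λ.0) ((λ.λ.1 0) (λ.λ.0))
  →7  λ.λ.0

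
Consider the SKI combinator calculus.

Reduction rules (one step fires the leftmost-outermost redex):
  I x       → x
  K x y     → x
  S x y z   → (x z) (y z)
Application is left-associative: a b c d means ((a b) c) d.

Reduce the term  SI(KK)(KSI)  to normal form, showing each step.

Answer: normal form = SK  (in 4 steps)

Working:
  start: SI(KK)(KSI)
  [1] I(KSI)(KK(KSI))
  [2] KSI(KK(KSI))
  [3] S(KK(KSI))
  [4] SK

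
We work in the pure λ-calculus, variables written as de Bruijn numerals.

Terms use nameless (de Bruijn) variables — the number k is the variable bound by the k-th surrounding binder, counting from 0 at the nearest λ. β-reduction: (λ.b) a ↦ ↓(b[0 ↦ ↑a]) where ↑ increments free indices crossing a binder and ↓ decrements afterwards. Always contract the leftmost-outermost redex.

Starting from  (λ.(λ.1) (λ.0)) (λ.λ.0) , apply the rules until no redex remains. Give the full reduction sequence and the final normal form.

  start: (λ.(λ.1) (λ.0)) (λ.λ.0)
  →1  (λ.λ.λ.0) (λ.0)
  →2  λ.λ.0

Answer: normal form = λ.λ.0  (in 2 steps)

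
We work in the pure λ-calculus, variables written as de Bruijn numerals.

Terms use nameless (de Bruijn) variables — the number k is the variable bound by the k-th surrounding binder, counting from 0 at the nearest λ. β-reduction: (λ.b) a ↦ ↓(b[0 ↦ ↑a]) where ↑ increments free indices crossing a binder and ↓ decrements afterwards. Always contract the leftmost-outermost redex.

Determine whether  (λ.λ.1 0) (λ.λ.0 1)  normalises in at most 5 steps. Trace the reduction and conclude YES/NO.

  start: (λ.λ.1 0) (λ.λ.0 1)
  →1  λ.(λ.λ.0 1) 0
  →2  λ.λ.0 1

Answer: YES — reaches normal form λ.λ.0 1 in 2 ≤ 5 steps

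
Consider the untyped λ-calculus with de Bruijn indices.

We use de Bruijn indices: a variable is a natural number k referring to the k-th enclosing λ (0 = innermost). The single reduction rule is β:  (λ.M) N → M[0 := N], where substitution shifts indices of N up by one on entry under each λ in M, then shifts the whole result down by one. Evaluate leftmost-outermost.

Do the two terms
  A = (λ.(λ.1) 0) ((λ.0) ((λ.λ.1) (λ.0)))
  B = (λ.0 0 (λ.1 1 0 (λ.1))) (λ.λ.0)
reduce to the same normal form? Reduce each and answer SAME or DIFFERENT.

Term A:
  start: (λ.(λ.1) 0) ((λ.0) ((λ.λ.1) (λ.0)))
  [1] (λ.(λ.0) ((λ.λ.1) (λ.0))) ((λ.0) ((λ.λ.1) (λ.0)))
  [2] (λ.0) ((λ.λ.1) (λ.0))
  [3] (λ.λ.1) (λ.0)
  [4] λ.λ.0

Term B:
  start: (λ.0 0 (λ.1 1 0 (λ.1))) (λ.λ.0)
  [1] (λ.λ.0) (λ.λ.0) (λ.(λ.λ.0) (λ.λ.0) 0 (λ.1))
  [2] (λ.0) (λ.(λ.λ.0) (λ.λ.0) 0 (λ.1))
  [3] λ.(λ.λ.0) (λ.λ.0) 0 (λ.1)
  [4] λ.(λ.0) 0 (λ.1)
  [5] λ.0 (λ.1)

Answer: DIFFERENT — A ⇓ λ.λ.0, B ⇓ λ.0 (λ.1)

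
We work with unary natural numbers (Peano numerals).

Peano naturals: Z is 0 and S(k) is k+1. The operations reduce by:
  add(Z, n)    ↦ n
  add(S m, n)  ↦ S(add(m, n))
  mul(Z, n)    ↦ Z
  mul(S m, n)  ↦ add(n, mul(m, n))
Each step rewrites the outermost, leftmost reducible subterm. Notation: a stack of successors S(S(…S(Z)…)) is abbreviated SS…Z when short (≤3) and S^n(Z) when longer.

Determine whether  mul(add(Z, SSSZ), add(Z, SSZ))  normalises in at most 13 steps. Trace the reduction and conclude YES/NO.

  start: mul(add(Z, SSSZ), add(Z, SSZ))
  step 1: mul(SSSZ, add(Z, SSZ))
  step 2: add(add(Z, SSZ), mul(SSZ, add(Z, SSZ)))
  step 3: add(SSZ, mul(SSZ, add(Z, SSZ)))
  step 4: S(add(SZ, mul(SSZ, add(Z, SSZ))))
  step 5: S(S(add(Z, mul(SSZ, add(Z, SSZ)))))
  step 6: S(S(mul(SSZ, add(Z, SSZ))))
  step 7: S(S(add(add(Z, SSZ), mul(SZ, add(Z, SSZ)))))
  step 8: S(S(add(SSZ, mul(SZ, add(Z, SSZ)))))
  step 9: S(S(S(add(SZ, mul(SZ, add(Z, SSZ))))))
  step 10: S(S(S(S(add(Z, mul(SZ, add(Z, SSZ)))))))
  step 11: S(S(S(S(mul(SZ, add(Z, SSZ))))))
  step 12: S(S(S(S(add(add(Z, SSZ), mul(Z, add(Z, SSZ)))))))
  step 13: S(S(S(S(add(SSZ, mul(Z, add(Z, SSZ)))))))

Answer: NO — after 13 steps the term is S(S(S(S(add(SSZ, mul(Z, add(Z, SSZ))))))), not yet normal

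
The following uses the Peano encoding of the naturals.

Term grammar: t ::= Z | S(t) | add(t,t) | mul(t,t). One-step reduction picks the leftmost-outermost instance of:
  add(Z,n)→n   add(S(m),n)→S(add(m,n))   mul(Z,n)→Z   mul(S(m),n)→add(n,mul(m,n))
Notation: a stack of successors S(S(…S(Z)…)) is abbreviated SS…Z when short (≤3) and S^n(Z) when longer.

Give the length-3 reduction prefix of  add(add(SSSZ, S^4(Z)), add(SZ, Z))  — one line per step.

  start: add(add(SSSZ, S^4(Z)), add(SZ, Z))
  [1] add(S(add(SSZ, S^4(Z))), add(SZ, Z))
  [2] S(add(add(SSZ, S^4(Z)), add(SZ, Z)))
  [3] S(add(S(add(SZ, S^4(Z))), add(SZ, Z)))

Answer: after 3 steps: S(add(S(add(SZ, S^4(Z))), add(SZ, Z)))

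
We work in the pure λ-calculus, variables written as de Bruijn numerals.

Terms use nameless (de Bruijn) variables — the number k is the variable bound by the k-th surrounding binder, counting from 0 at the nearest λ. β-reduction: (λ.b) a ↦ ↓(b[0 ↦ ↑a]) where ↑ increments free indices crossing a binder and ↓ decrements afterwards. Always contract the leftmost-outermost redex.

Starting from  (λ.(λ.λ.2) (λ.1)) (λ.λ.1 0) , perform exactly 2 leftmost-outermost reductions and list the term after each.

  start: (λ.(λ.λ.2) (λ.1)) (λ.λ.1 0)
  [1] (λ.λ.λ.λ.1 0) (λ.λ.λ.1 0)
  [2] λ.λ.λ.1 0

Answer: after 2 steps: λ.λ.λ.1 0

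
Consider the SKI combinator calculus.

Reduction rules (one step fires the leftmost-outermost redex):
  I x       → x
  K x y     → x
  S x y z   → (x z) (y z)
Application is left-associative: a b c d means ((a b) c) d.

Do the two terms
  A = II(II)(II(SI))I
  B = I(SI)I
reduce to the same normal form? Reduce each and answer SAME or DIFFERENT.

Term A:
  start: II(II)(II(SI))I
  →1  I(II)(II(SI))I
  →2  II(II(SI))I
  →3  I(II(SI))I
  →4  II(SI)I
  →5  I(SI)I
  →6  SII

Term B:
  start: I(SI)I
  →1  SII

Answer: SAME — A ⇓ SII, B ⇓ SII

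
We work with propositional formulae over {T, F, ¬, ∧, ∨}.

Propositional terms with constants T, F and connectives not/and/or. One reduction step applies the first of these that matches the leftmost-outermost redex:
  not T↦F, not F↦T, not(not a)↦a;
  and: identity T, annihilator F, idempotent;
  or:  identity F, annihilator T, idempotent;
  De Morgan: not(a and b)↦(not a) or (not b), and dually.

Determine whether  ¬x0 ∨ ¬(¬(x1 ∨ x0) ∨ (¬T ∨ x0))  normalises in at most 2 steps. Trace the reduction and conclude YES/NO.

  start: ¬x0 ∨ ¬(¬(x1 ∨ x0) ∨ (¬T ∨ x0))
  [1] ¬x0 ∨ (¬¬(x1 ∨ x0) ∧ ¬(¬T ∨ x0))
  [2] ¬x0 ∨ ((x1 ∨ x0) ∧ ¬(¬T ∨ x0))

Answer: NO — after 2 steps the term is ¬x0 ∨ ((x1 ∨ x0) ∧ ¬(¬T ∨ x0)), not yet normal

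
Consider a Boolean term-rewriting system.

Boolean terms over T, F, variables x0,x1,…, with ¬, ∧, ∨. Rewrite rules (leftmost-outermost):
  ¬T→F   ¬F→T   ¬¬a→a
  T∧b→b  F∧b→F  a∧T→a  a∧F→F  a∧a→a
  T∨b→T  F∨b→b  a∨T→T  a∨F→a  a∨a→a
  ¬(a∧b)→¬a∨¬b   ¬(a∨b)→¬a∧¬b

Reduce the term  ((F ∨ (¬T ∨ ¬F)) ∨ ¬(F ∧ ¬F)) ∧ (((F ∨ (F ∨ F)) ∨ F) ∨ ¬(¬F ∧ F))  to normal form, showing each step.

Answer: normal form = T  (in 14 steps)

Reduction:
  start: ((F ∨ (¬T ∨ ¬F)) ∨ ¬(F ∧ ¬F)) ∧ (((F ∨ (F ∨ F)) ∨ F) ∨ ¬(¬F ∧ F))
  [1] ((¬T ∨ ¬F) ∨ ¬(F ∧ ¬F)) ∧ (((F ∨ (F ∨ F)) ∨ F) ∨ ¬(¬F ∧ F))
  [2] ((F ∨ ¬F) ∨ ¬(F ∧ ¬F)) ∧ (((F ∨ (F ∨ F)) ∨ F) ∨ ¬(¬F ∧ F))
  [3] (¬F ∨ ¬(F ∧ ¬F)) ∧ (((F ∨ (F ∨ F)) ∨ F) ∨ ¬(¬F ∧ F))
  [4] (T ∨ ¬(F ∧ ¬F)) ∧ (((F ∨ (F ∨ F)) ∨ F) ∨ ¬(¬F ∧ F))
  [5] T ∧ (((F ∨ (F ∨ F)) ∨ F) ∨ ¬(¬F ∧ F))
  [6] ((F ∨ (F ∨ F)) ∨ F) ∨ ¬(¬F ∧ F)
  [7] (F ∨ (F ∨ F)) ∨ ¬(¬F ∧ F)
  [8] (F ∨ F) ∨ ¬(¬F ∧ F)
  [9] F ∨ ¬(¬F ∧ F)
  [10] ¬(¬F ∧ F)
  [11] ¬¬F ∨ ¬F
  [12] F ∨ ¬F
  [13] ¬F
  [14] T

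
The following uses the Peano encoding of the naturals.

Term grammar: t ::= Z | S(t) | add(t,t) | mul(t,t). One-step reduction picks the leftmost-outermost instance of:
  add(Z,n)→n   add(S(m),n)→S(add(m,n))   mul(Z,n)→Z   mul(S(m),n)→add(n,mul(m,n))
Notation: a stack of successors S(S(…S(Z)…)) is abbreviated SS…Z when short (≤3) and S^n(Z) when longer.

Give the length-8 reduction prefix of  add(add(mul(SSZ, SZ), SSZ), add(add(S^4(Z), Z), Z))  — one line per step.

  start: add(add(mul(SSZ, SZ), SSZ), add(add(S^4(Z), Z), Z))
  step 1: add(add(add(SZ, mul(SZ, SZ)), SSZ), add(add(S^4(Z), Z), Z))
  step 2: add(add(S(add(Z, mul(SZ, SZ))), SSZ), add(add(S^4(Z), Z), Z))
  step 3: add(S(add(add(Z, mul(SZ, SZ)), SSZ)), add(add(S^4(Z), Z), Z))
  step 4: S(add(add(add(Z, mul(SZ, SZ)), SSZ), add(add(S^4(Z), Z), Z)))
  step 5: S(add(add(mul(SZ, SZ), SSZ), add(add(S^4(Z), Z), Z)))
  step 6: S(add(add(add(SZ, mul(Z, SZ)), SSZ), add(add(S^4(Z), Z), Z)))
  step 7: S(add(add(S(add(Z, mul(Z, SZ))), SSZ), add(add(S^4(Z), Z), Z)))
  step 8: S(add(S(add(add(Z, mul(Z, SZ)), SSZ)), add(add(S^4(Z), Z), Z)))

Answer: after 8 steps: S(add(S(add(add(Z, mul(Z, SZ)), SSZ)), add(add(S^4(Z), Z), Z)))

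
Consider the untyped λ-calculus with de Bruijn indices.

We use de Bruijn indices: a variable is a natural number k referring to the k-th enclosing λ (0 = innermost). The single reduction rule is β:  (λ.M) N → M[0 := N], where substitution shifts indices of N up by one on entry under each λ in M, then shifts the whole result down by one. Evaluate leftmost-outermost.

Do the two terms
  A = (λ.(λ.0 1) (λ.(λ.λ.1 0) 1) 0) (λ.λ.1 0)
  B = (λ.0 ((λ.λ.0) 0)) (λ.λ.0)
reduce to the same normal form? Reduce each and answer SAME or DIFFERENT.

Term A:
  start: (λ.(λ.0 1) (λ.(λ.λ.1 0) 1) 0) (λ.λ.1 0)
  →1  (λ.0 (λ.λ.1 0)) (λ.(λ.λ.1 0) (λ.λ.1 0)) (λ.λ.1 0)
  →2  (λ.(λ.λ.1 0) (λ.λ.1 0)) (λ.λ.1 0) (λ.λ.1 0)
  →3  (λ.λ.1 0) (λ.λ.1 0) (λ.λ.1 0)
  →4  (λ.(λ.λ.1 0) 0) (λ.λ.1 0)
  →5  (λ.λ.1 0) (λ.λ.1 0)
  →6  λ.(λ.λ.1 0) 0
  →7  λ.λ.1 0

Term B:
  start: (λ.0 ((λ.λ.0) 0)) (λ.λ.0)
  →1  (λ.λ.0) ((λ.λ.0) (λ.λ.0))
  →2  λ.0

Answer: DIFFERENT — A ⇓ λ.λ.1 0, B ⇓ λ.0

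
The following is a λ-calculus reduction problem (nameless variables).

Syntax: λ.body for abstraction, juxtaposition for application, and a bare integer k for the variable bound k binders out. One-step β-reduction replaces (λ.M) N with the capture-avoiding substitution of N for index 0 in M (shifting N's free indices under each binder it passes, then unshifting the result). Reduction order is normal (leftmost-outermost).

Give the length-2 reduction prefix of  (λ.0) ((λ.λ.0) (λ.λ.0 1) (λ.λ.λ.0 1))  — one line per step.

  start: (λ.0) ((λ.λ.0) (λ.λ.0 1) (λ.λ.λ.0 1))
  [1] (λ.λ.0) (λ.λ.0 1) (λ.λ.λ.0 1)
  [2] (λ.0) (λ.λ.λ.0 1)

Answer: after 2 steps: (λ.0) (λ.λ.λ.0 1)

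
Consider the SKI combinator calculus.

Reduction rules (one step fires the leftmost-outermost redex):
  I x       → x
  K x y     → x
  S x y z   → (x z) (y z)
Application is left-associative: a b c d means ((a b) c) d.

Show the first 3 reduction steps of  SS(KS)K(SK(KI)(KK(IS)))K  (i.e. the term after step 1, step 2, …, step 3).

  start: SS(KS)K(SK(KI)(KK(IS)))K
  step 1: SK(KSK)(SK(KI)(KK(IS)))K
  step 2: K(SK(KI)(KK(IS)))(KSK(SK(KI)(KK(IS))))K
  step 3: SK(KI)(KK(IS))K

Answer: after 3 steps: SK(KI)(KK(IS))K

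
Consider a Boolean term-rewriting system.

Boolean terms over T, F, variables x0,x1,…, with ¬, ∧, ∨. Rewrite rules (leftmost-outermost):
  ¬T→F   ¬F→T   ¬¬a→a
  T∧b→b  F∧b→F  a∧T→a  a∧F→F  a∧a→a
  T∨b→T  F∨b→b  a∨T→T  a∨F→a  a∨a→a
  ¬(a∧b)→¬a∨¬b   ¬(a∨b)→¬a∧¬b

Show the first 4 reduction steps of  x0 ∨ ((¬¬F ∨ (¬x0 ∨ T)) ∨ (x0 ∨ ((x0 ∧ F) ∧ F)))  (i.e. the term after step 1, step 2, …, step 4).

Answer: after 4 steps: x0 ∨ T

Reduction:
  start: x0 ∨ ((¬¬F ∨ (¬x0 ∨ T)) ∨ (x0 ∨ ((x0 ∧ F) ∧ F)))
  step 1: x0 ∨ ((F ∨ (¬x0 ∨ T)) ∨ (x0 ∨ ((x0 ∧ F) ∧ F)))
  step 2: x0 ∨ ((¬x0 ∨ T) ∨ (x0 ∨ ((x0 ∧ F) ∧ F)))
  step 3: x0 ∨ (T ∨ (x0 ∨ ((x0 ∧ F) ∧ F)))
  step 4: x0 ∨ T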